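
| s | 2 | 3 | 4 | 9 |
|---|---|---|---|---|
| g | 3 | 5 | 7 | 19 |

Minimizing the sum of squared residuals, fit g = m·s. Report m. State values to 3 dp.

m = 2.000

Setting ∂/∂m … = 0 gives: 110·m = 220.
(Σs·s = 110, Σs·g = 220.)
Hence m = 220 / 110 ≈ 2.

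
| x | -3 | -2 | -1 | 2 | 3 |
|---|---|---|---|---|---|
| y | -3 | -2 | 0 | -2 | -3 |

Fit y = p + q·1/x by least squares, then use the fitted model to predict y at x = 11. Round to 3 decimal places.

ŷ = -2.382

Compute the Gram sums: Σ1 = 5, Σ1/x = -1, Σ1/x·1/x = 31/18.
Moment sums: Σy = -10, Σ1/x·y = 0.
AᵀA·[p, q]ᵀ = Aᵀy becomes [[5, -1]; [-1, 31/18]]·[p, q]ᵀ = [-10, 0]ᵀ.
Δ = 5·(31/18) − (-1)² = 137/18.
p = ((-10)·(31/18) − (-1)·0)/(137/18) = -310/137; q = (5·0 − (-1)·(-10))/(137/18) = -180/137.
At x = 11: ŷ = (-310/137)·(1) + (-180/137)·(1/11) = -3590/1507.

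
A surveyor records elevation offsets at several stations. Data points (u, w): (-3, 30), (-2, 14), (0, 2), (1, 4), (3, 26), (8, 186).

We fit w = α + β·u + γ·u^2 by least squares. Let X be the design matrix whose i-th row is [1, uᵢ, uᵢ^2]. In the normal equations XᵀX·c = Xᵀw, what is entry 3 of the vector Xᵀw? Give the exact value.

12468

Entry 3 ↔ basis u^2, so (Xᵀw)_{3} = Σᵢ (u^2)·wᵢ = (9)·(30) + (4)·(14) + (0)·(2) + (1)·(4) + (9)·(26) + (64)·(186) = 12468.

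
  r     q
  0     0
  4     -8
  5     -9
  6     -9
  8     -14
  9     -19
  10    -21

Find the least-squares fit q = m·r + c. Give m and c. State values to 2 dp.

m = -2.06, c = 0.91

The normal system MᵀM·[m, c]ᵀ = Mᵀq is [[322, 42]; [42, 7]]·[m, c]ᵀ = [-624, -80]ᵀ.
Δ = 322·7 − 42² = 490.
m = ((-624)·7 − 42·(-80))/490 = -72/35; c = (322·(-80) − 42·(-624))/490 = 32/35.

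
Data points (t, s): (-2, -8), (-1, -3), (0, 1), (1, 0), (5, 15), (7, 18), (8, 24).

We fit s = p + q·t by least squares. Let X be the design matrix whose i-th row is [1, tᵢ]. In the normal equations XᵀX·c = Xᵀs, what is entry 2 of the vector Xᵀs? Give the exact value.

412

Entry 2 ↔ basis t, so (Xᵀs)_{2} = Σᵢ (t)·sᵢ = (-2)·(-8) + (-1)·(-3) + (0)·(1) + (1)·(0) + (5)·(15) + (7)·(18) + (8)·(24) = 412.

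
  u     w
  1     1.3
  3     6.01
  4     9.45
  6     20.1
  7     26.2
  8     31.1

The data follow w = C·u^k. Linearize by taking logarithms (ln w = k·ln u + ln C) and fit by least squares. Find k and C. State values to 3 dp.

k = 1.547, C = 1.213

With ln wᵢ as the transformed response and ln uᵢ as the regressor:
XᵀX = [[14.4498, 8.3020]; [8.3020, 6]], rhs = [23.9628, 14.0055]ᵀ  (here Σln u = 8.3020, Σ(ln u)² = 14.4498, Σln w = 14.0055, Σln u·ln w = 23.9628).
Slope k = (n·Σln u·ln w − Σln u·Σln w)/(n·Σ(ln u)² − (Σln u)²) = (6·23.9628 − 8.3020·14.0055)/17.7753 = 1.54726; ln C = (Σln w − k·Σln u)/n = 0.19335, so C = exp(0.19335) = 1.21330.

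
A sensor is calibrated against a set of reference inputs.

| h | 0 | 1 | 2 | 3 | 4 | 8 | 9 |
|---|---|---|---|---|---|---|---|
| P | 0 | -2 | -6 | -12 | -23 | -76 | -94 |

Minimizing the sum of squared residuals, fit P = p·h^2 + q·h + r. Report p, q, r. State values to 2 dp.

p = -1.00, q = -1.53, r = 0.48

Forming XᵀX = [[11011, 1341, 175]; [1341, 175, 27]; [175, 27, 7]] and XᵀP = [-12980, -1596, -213]ᵀ gives XᵀX·[p, q, r]ᵀ = XᵀP.
Inverting the 3×3 Gram matrix, [p, q, r]ᵀ = [-13321/13326, -6813/4442, 3185/6663]ᵀ.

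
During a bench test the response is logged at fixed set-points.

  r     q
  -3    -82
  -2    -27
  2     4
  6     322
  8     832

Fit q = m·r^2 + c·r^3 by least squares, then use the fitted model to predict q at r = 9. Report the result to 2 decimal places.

q̂ = 1215.27

Entries of AᵀA: Σr^2·r^2 = 5505, Σr^2·r^3 = 40301, Σr^3·r^3 = 309657.
Right-hand side: Σr^2·q = 64010, Σr^3·q = 497998.
Normal equations: [[5505, 40301]; [40301, 309657]]·[m, c]ᵀ = [64010, 497998]ᵀ.
Eliminating c: 309657·(row 1) − 40301·(row 2) gives 80491184·m = 309657·64010 − 40301·497998 = -248672828, so m = -62168207/20122796.
Then c = (497998 − 40301·(-62168207/20122796))/309657 = 40452995/20122796.
At r = 9: q̂ = (-62168207/20122796)·(81) + (40452995/20122796)·(729) = 6113652147/5030699.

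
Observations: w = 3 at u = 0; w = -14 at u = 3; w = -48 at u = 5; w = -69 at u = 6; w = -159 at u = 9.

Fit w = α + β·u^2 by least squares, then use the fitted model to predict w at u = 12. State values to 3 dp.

Forming MᵀM = [[5, 151]; [151, 8563]] and Mᵀw = [-287, -16689]ᵀ gives MᵀM·[α, β]ᵀ = Mᵀw.
Eliminating β: 8563·(row 1) − 151·(row 2) gives 20014·α = 8563·(-287) − 151·(-16689) = 62458, so α = 31229/10007.
Then β = ((-16689) − 151·(31229/10007))/8563 = -20054/10007.
At u = 12: ŵ = (31229/10007)·(1) + (-20054/10007)·(144) = -2856547/10007.

ŵ = -285.455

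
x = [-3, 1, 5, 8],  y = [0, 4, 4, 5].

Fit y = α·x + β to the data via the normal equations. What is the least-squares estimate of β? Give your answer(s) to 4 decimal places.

β = 2.1200

Normal-equation sums: Σx·x = 99, Σx = 11, Σ1 = 4.
For Aᵀy: Σx·y = 64, Σy = 13.
Δ = 99·4 − 11² = 275.
α = (64·4 − 11·13)/275 = 113/275; β = (99·13 − 11·64)/275 = 53/25.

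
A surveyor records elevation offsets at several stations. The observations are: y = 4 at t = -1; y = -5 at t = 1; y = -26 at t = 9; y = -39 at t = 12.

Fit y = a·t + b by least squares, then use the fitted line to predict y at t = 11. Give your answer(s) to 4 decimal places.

ŷ = -34.4518

The normal equations are: 227·a + 21·b = -711;  21·a + 4·b = -66.
Eliminating b: 4·(row 1) − 21·(row 2) gives 467·a = 4·(-711) − 21·(-66) = -1458, so a = -1458/467.
Then b = ((-66) − 21·(-1458/467))/4 = -51/467.
At t = 11: ŷ = (-1458/467)·(11) + (-51/467)·(1) = -16089/467.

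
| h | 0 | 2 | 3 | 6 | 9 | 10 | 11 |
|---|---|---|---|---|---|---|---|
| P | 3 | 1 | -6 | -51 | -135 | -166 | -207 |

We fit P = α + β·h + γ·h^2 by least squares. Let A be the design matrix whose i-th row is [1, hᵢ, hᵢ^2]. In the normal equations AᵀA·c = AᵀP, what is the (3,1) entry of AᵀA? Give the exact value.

Row 3 ↔ basis h^2, column 1 ↔ basis 1, so (AᵀA)_{3,1} = Σᵢ h^2 = (0)·(1) + (4)·(1) + (9)·(1) + (36)·(1) + (81)·(1) + (100)·(1) + (121)·(1) = 351.

351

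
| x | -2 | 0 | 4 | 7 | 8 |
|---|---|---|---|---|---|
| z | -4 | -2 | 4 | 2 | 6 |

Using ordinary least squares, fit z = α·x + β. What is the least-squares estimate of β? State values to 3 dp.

Sums needed: Σx·x = 133, Σx = 17, Σ1 = 5.
For Mᵀz: Σx·z = 86, Σz = 6.
So MᵀM·[α, β]ᵀ = Mᵀz: [[133, 17]; [17, 5]]·[α, β]ᵀ = [86, 6]ᵀ.
Eliminating β: 5·(row 1) − 17·(row 2) gives 376·α = 5·86 − 17·6 = 328, so α = 41/47.
Then β = (6 − 17·(41/47))/5 = -83/47.

β = -1.766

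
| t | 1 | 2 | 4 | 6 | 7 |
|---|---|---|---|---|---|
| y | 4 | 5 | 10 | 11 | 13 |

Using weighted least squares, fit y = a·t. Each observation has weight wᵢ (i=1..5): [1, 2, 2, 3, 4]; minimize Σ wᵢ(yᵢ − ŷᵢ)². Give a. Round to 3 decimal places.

a = 1.930

Compute the Gram sums: Σwᵢ·t·t = 345.
And Σwᵢ·t·y = 666.
XᵀWX·[a]ᵀ = XᵀWy becomes [[345]]·[a]ᵀ = [666]ᵀ.
a = 666/345 = 1.93043.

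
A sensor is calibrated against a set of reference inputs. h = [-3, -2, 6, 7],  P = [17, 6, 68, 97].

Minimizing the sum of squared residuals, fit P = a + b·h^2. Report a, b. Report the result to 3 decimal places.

a = -1.754, b = 1.990

XᵀX·[a, b]ᵀ = XᵀP reads: 4·a + 98·b = 188;  98·a + 3794·b = 7378.
Determinant 4·3794 − 98² = 5572.
a = (188·3794 − 98·7378)/5572 = -349/199; b = (4·7378 − 98·188)/5572 = 396/199.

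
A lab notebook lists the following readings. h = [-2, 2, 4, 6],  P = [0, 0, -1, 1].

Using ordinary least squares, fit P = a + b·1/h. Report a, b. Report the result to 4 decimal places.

a = 0.0159, b = -0.1524

Forming MᵀM = [[4, 5/12]; [5/12, 85/144]] and MᵀP = [0, -1/12]ᵀ gives MᵀM·[a, b]ᵀ = MᵀP.
Eliminating b: (85/144)·(row 1) − (5/12)·(row 2) gives (35/16)·a = (85/144)·0 − (5/12)·(-1/12) = 5/144, so a = 1/63.
Then b = ((-1/12) − (5/12)·(1/63))/(85/144) = -16/105.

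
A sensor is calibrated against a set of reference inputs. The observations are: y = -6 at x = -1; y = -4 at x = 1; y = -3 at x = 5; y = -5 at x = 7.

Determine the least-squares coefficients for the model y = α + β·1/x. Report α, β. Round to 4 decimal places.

α = -4.5941, β = 1.0973

Entries of MᵀM: Σ1 = 4, Σ1/x = 12/35, Σ1/x·1/x = 2524/1225.
And Σy = -18, Σ1/x·y = 24/35.
So MᵀM·[α, β]ᵀ = Mᵀy: [[4, 12/35]; [12/35, 2524/1225]]·[α, β]ᵀ = [-18, 24/35]ᵀ.
det = 4·(2524/1225) − (12/35)² = 9952/1225.
α = ((-18)·(2524/1225) − (12/35)·(24/35))/(9952/1225) = -5715/1244; β = (4·(24/35) − (12/35)·(-18))/(9952/1225) = 1365/1244.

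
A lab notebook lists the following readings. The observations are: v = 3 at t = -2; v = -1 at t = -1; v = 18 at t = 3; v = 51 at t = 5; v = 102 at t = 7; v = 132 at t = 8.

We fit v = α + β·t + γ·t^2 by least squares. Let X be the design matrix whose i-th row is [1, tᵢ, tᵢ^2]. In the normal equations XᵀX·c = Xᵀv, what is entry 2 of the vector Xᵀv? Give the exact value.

2074

Entry 2 ↔ basis t, so (Xᵀv)_{2} = Σᵢ (t)·vᵢ = (-2)·(3) + (-1)·(-1) + (3)·(18) + (5)·(51) + (7)·(102) + (8)·(132) = 2074.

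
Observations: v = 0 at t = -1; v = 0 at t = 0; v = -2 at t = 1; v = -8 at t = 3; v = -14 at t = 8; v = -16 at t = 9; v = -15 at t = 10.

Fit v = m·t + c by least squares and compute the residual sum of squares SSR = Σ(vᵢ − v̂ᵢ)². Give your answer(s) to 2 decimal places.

SSR = 10.51

Entries of AᵀA: Σt·t = 256, Σt = 30, Σ1 = 7.
Right-hand side: Σt·v = -432, Σv = -55.
Eliminating c: 7·(row 1) − 30·(row 2) gives 892·m = 7·(-432) − 30·(-55) = -1374, so m = -687/446.
Then c = ((-55) − 30·(-687/446))/7 = -280/223.
Residuals: -127/446, 280/223, 355/446, -947/446, -94/223, -393/446, 370/223; SSR = 2343/223.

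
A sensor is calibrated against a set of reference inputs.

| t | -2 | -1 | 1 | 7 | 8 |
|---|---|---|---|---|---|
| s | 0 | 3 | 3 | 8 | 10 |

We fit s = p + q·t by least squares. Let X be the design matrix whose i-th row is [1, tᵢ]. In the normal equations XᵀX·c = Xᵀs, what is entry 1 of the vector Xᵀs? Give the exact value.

24

Entry 1 ↔ basis 1, so (Xᵀs)_{1} = Σᵢ sᵢ = (1)·(0) + (1)·(3) + (1)·(3) + (1)·(8) + (1)·(10) = 24.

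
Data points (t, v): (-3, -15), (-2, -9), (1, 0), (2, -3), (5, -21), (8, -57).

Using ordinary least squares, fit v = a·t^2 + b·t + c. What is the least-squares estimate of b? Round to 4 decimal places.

Setting ∂/∂a … = 0 gives: 4835·a + 611·b + 107·c = -4356;  611·a + 107·b + 11·c = -504;  107·a + 11·b + 6·c = -105.
Solving the 3×3 system (Gaussian elimination) gives a = -8643/8206, b = 11853/8206, c = -5601/4103.

b = 1.4444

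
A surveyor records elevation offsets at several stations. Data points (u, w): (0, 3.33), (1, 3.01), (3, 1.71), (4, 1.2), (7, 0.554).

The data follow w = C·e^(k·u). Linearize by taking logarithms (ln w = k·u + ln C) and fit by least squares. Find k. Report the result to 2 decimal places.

k = -0.27

Taking logs, ln w = k·u + ln C, so regress ln w on u.
Σu = 15.0000, Σ(u)² = 75.0000, Σln w = 2.4331, Σu·ln w = -0.6934.
Equations: 75.0000·k + 15.0000·ln C = -0.6934;  15.0000·k + 5·ln C = 2.4331.
Solving (det = 150.0000): k = -0.26643, ln C = 1.28591.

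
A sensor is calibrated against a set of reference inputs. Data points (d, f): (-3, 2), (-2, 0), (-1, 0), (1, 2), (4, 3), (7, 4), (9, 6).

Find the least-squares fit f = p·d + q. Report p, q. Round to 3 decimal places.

p = 0.416, q = 1.538

Setting ∂/∂p … = 0 gives: 161·p + 15·q = 90;  15·p + 7·q = 17.
(Σd·d = 161, Σd = 15, Σ1 = 7, Σd·f = 90, Σf = 17.)
Δ = 161·7 − 15² = 902.
p = (90·7 − 15·17)/902 = 375/902; q = (161·17 − 15·90)/902 = 1387/902.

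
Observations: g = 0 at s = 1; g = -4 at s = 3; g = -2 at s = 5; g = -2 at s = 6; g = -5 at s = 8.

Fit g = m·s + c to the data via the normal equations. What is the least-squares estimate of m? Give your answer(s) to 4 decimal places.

Entries of MᵀM: Σs·s = 135, Σs = 23, Σ1 = 5.
Right-hand side: Σs·g = -74, Σg = -13.
Eliminating c: 5·(row 1) − 23·(row 2) gives 146·m = 5·(-74) − 23·(-13) = -71, so m = -71/146.
Then c = ((-13) − 23·(-71/146))/5 = -53/146.

m = -0.4863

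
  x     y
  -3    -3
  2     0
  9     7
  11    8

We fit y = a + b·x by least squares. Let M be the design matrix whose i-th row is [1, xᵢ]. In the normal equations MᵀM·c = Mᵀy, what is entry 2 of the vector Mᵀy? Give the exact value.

Entry 2 ↔ basis x, so (Mᵀy)_{2} = Σᵢ (x)·yᵢ = (-3)·(-3) + (2)·(0) + (9)·(7) + (11)·(8) = 160.

160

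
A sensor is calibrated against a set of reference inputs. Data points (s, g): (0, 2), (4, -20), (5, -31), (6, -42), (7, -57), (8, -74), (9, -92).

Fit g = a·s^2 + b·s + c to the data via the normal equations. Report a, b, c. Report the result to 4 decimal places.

The normal equations are: 15235·a + 1989·b + 271·c = -17588;  1989·a + 271·b + 39·c = -2306;  271·a + 39·b + 7·c = -314.
(Σs^2·s^2 = 15235, Σs^2·s = 1989, Σs^2 = 271, Σs·s = 271, Σs = 39, Σ1 = 7, Σs^2·g = -17588, Σs·g = -2306, Σg = -314.)
Row-reducing yields a = -14632/14707, b = -21869/14707, c = 4085/2101.

a = -0.9949, b = -1.4870, c = 1.9443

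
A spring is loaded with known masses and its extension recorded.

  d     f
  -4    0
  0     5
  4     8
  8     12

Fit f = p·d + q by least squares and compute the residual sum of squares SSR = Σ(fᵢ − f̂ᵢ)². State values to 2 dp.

SSR = 0.70

Sums needed: Σd·d = 96, Σd = 8, Σ1 = 4.
And Σd·f = 128, Σf = 25.
Δ = 96·4 − 8² = 320.
p = (128·4 − 8·25)/320 = 39/40; q = (96·25 − 8·128)/320 = 43/10.
Residuals: -2/5, 7/10, -1/5, -1/10; SSR = 7/10.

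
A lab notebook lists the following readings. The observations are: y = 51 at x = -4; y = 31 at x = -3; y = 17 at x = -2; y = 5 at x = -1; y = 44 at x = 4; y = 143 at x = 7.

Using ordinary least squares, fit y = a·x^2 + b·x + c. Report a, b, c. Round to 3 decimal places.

Normal-equation sums: Σx^2·x^2 = 3011, Σx^2·x = 307, Σx^2 = 95, Σx·x = 95, Σx = 1, Σ1 = 6.
And Σx^2·y = 8879, Σx·y = 841, Σy = 291.
Row-reducing yields a = 174331/58120, b = -49553/58120, c = 23/20.

a = 3.000, b = -0.853, c = 1.150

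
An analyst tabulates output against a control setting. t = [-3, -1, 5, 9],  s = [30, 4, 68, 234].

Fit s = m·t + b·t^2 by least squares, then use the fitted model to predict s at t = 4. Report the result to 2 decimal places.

Sums needed: Σt·t = 116, Σt·t^2 = 826, Σt^2·t^2 = 7268.
For Xᵀs: Σt·s = 2352, Σt^2·s = 20928.
Normal equations: [[116, 826]; [826, 7268]]·[m, b]ᵀ = [2352, 20928]ᵀ.
Determinant 116·7268 − 826² = 160812.
m = (2352·7268 − 826·20928)/160812 = -16016/13401; b = (116·20928 − 826·2352)/160812 = 40408/13401.
At t = 4: ŝ = (-16016/13401)·(4) + (40408/13401)·(16) = 582464/13401.

ŝ = 43.46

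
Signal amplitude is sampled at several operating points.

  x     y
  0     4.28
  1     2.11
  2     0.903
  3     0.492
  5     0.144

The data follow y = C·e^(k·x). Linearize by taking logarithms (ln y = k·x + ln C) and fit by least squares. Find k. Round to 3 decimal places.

With ln yᵢ as the transformed response and xᵢ as the regressor:
XᵀX = [[39.0000, 11.0000]; [11.0000, 5]], rhs = [-11.2749, -0.5486]ᵀ  (here Σx = 11.0000, Σ(x)² = 39.0000, Σln y = -0.5486, Σx·ln y = -11.2749).
Solving (det = 74.0000): k = -0.68027, ln C = 1.38687.

k = -0.680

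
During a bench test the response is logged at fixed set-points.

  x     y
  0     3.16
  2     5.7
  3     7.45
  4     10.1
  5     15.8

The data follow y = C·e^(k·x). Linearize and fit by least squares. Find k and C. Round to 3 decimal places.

Taking logs, ln y = k·x + ln C, so regress ln y on x.
Sums: Σx = 14.0000, Σ(x)² = 54.0000, Σln y = 9.9718, Σx·ln y = 32.5558.
Normal system: [[54.0000, 14.0000]; [14.0000, 5]]·[k, ln C]ᵀ = [32.5558, 9.9718]ᵀ.
Solving (det = 74.0000): k = 0.31316, ln C = 1.11752, so C = exp(1.11752) = 3.05726.

k = 0.313, C = 3.057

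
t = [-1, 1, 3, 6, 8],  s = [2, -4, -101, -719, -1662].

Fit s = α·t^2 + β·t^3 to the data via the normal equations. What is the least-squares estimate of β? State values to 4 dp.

Normal-equation sums: Σt^2·t^2 = 5475, Σt^2·t^3 = 40787, Σt^3·t^3 = 309531.
Right-hand side: Σt^2·s = -133163, Σt^3·s = -1008981.
So AᵀA·[α, β]ᵀ = Aᵀs: [[5475, 40787]; [40787, 309531]]·[α, β]ᵀ = [-133163, -1008981]ᵀ.
Δ = 5475·309531 − 40787² = 31102856.
α = ((-133163)·309531 − 40787·(-1008981))/31102856 = -32384253/15551428; β = (5475·(-1008981) − 40787·(-133163))/31102856 = -46425847/15551428.

β = -2.9853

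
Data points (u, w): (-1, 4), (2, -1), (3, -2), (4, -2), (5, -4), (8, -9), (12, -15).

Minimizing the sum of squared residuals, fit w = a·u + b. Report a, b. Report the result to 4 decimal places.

a = -1.4455, b = 2.6715

Sums needed: Σu·u = 263, Σu = 33, Σ1 = 7.
Right-hand side: Σu·w = -292, Σw = -29.
Normal equations: [[263, 33]; [33, 7]]·[a, b]ᵀ = [-292, -29]ᵀ.
Eliminating b: 7·(row 1) − 33·(row 2) gives 752·a = 7·(-292) − 33·(-29) = -1087, so a = -1087/752.
Then b = ((-29) − 33·(-1087/752))/7 = 2009/752.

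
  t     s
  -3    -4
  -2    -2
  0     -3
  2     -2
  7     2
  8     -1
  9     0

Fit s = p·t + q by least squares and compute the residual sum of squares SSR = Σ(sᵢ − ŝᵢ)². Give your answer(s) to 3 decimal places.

With design matrix M, MᵀM = [[211, 21]; [21, 7]] and Mᵀs = [18, -10]ᵀ.
Eliminating q: 7·(row 1) − 21·(row 2) gives 1036·p = 7·18 − 21·(-10) = 336, so p = 12/37.
Then q = ((-10) − 21·(12/37))/7 = -622/259.
Residuals: -162/259, 272/259, -155/259, -64/259, 552/259, -309/259, -134/259; SSR = 2110/259.

SSR = 8.147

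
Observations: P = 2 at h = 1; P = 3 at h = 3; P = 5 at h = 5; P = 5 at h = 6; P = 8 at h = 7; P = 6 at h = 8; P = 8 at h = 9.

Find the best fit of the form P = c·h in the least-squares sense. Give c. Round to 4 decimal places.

Compute the Gram sums: Σh·h = 265.
Moment sums: Σh·P = 242.
Hence c = 242 / 265 ≈ 0.913208.

c = 0.9132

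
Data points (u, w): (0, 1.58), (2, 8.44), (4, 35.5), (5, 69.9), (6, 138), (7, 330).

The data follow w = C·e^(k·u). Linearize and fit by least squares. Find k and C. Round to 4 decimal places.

Let Y = ln w. Fitting Y = k·u + ln C by least squares:
AᵀA = [[130.0000, 24.0000]; [24.0000, 6]], rhs = [109.9366, 21.1334]ᵀ  (here Σu = 24.0000, Σ(u)² = 130.0000, Σln w = 21.1334, Σu·ln w = 109.9366).
Slope k = (n·Σu·ln w − Σu·Σln w)/(n·Σ(u)² − (Σu)²) = (6·109.9366 − 24.0000·21.1334)/204.0000 = 0.74715; ln C = (Σln w − k·Σu)/n = 0.53362, so C = exp(0.53362) = 1.70509.

k = 0.7472, C = 1.7051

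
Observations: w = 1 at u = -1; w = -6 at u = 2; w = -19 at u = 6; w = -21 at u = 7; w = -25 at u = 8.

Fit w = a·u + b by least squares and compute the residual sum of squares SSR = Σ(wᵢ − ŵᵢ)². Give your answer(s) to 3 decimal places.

MᵀM·[a, b]ᵀ = Mᵀw reads: 154·a + 22·b = -474;  22·a + 5·b = -70.
(Σu·u = 154, Σu = 22, Σ1 = 5, Σu·w = -474, Σw = -70.)
det = 154·5 − 22² = 286.
a = ((-474)·5 − 22·(-70))/286 = -415/143; b = (154·(-70) − 22·(-474))/286 = -16/13.
Residuals: -96/143, 148/143, -51/143, 6/11, -79/143; SSR = 322/143.

SSR = 2.252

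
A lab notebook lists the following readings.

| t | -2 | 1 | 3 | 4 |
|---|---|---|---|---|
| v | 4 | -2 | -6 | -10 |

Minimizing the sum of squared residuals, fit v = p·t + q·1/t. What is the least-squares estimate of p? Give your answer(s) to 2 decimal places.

p = -2.35

Setting ∂/∂p … = 0 gives: 30·p + 4·q = -68;  4·p + (205/144)·q = -17/2.
(Σt·t = 30, Σt·1/t = 4, Σ1/t·1/t = 205/144, Σt·v = -68, Σ1/t·v = -17/2.)
Δ = 30·(205/144) − 4² = 641/24.
p = ((-68)·(205/144) − 4·(-17/2))/(641/24) = -4522/1923; q = (30·(-17/2) − 4·(-68))/(641/24) = 408/641.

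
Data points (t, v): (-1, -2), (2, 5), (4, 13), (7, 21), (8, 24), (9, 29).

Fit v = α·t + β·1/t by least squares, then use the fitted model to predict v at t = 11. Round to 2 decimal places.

The normal equations are: 215·α + 6·β = 664;  6·α + (345685/254016)·β = 611/36.
Eliminating β: (345685/254016)·(row 1) − 6·(row 2) gives (65177699/254016)·α = (345685/254016)·664 − 6·(611/36) = 25458443/31752, so α = 203667544/65177699.
Then β = ((611/36) − 6·(203667544/65177699))/(345685/254016) = -85088304/65177699.
At t = 11: v̂ = (203667544/65177699)·(11) + (-85088304/65177699)·(1/11) = 24558684520/716954689.

v̂ = 34.25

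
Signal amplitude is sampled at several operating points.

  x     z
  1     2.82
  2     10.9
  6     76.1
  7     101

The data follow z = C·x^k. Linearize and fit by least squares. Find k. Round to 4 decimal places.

Linearized form: ln z = k·ln x + ln C. From the 4 transformed points,
AᵀA = [[7.4774, 4.4308]; [4.4308, 4]], rhs = [18.3984, 12.3727]ᵀ  (here Σln x = 4.4308, Σ(ln x)² = 7.4774, Σln z = 12.3727, Σln x·ln z = 18.3984).
Slope k = (n·Σln x·ln z − Σln x·Σln z)/(n·Σ(ln x)² − (Σln x)²) = (4·18.3984 − 4.4308·12.3727)/10.2775 = 1.82655; ln C = (Σln z − k·Σln x)/n = 1.06989.

k = 1.8265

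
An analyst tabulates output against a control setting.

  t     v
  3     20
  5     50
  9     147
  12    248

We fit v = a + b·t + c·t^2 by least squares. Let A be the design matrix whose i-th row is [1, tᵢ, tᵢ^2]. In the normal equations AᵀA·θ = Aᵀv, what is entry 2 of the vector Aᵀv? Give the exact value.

Entry 2 ↔ basis t, so (Aᵀv)_{2} = Σᵢ (t)·vᵢ = (3)·(20) + (5)·(50) + (9)·(147) + (12)·(248) = 4609.

4609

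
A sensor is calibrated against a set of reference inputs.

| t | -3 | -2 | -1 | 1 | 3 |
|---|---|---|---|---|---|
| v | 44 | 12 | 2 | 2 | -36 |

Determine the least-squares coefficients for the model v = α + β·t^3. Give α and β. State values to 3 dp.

The normal equations are: 5·α + (-8)·β = 24;  (-8)·α + 1524·β = -2256.
Determinant 5·1524 − (-8)² = 7556.
α = (24·1524 − (-8)·(-2256))/7556 = 4632/1889; β = (5·(-2256) − (-8)·24)/7556 = -2772/1889.

α = 2.452, β = -1.467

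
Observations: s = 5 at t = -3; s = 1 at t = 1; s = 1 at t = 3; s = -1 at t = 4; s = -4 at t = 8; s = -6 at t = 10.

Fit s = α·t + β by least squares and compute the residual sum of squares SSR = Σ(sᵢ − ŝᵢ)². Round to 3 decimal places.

Compute the Gram sums: Σt·t = 199, Σt = 23, Σ1 = 6.
For Xᵀs: Σt·s = -107, Σs = -4.
XᵀX·[α, β]ᵀ = Xᵀs becomes [[199, 23]; [23, 6]]·[α, β]ᵀ = [-107, -4]ᵀ.
Eliminating β: 6·(row 1) − 23·(row 2) gives 665·α = 6·(-107) − 23·(-4) = -550, so α = -110/133.
Then β = ((-4) − 23·(-110/133))/6 = 333/133.
Residuals: 2/133, -90/133, 130/133, -26/133, 15/133, -31/133; SSR = 202/133.

SSR = 1.519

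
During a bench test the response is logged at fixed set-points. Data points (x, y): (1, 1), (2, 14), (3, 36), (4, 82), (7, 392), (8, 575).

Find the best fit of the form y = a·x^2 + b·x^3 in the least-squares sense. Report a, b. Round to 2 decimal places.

Sums needed: Σx^2·x^2 = 6851, Σx^2·x^3 = 50875, Σx^3·x^3 = 384683.
Moment sums: Σx^2·y = 57701, Σx^3·y = 435189.
So MᵀM·[a, b]ᵀ = Mᵀy: [[6851, 50875]; [50875, 384683]]·[a, b]ᵀ = [57701, 435189]ᵀ.
Δ = 6851·384683 − 50875² = 47197608.
a = (57701·384683 − 50875·435189)/47197608 = 7044176/5899701; b = (6851·435189 − 50875·57701)/47197608 = 5742683/5899701.

a = 1.19, b = 0.97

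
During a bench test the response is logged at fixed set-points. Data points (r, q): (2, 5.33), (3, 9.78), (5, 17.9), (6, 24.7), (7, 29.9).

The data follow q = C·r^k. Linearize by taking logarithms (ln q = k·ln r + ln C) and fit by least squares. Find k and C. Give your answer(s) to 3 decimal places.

With ln qᵢ as the transformed response and ln rᵢ as the regressor:
Σln r = 7.1389, Σ(ln r)² = 11.2747, Σln q = 13.4432, Σln r·ln q = 20.6657.
Equations: 11.2747·k + 7.1389·ln C = 20.6657;  7.1389·k + 5·ln C = 13.4432.
Solving (det = 5.4099): k = 1.36044, ln C = 0.74623, so C = exp(0.74623) = 2.10903.

k = 1.360, C = 2.109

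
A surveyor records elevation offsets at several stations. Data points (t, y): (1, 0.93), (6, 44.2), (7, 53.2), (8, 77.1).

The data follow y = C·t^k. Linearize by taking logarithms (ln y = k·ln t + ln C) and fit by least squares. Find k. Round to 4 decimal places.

k = 2.1159

Let Y = ln y. Fitting Y = k·ln t + ln C by least squares:
XᵀX = [[11.3210, 5.8171]; [5.8171, 4]], rhs = [23.5570, 12.0353]ᵀ  (here Σln t = 5.8171, Σ(ln t)² = 11.3210, Σln y = 12.0353, Σln t·ln y = 23.5570).
Solving (det = 11.4454): k = 2.11590, ln C = -0.06828.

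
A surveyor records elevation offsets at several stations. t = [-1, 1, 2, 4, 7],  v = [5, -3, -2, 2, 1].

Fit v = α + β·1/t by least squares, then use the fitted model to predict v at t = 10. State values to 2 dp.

v̂ = 0.92

From the data, Σ1 = 5, Σ1/t = 25/28, Σ1/t·1/t = 1829/784.
For Aᵀv: Σv = 3, Σ1/t·v = -117/14.
AᵀA·[α, β]ᵀ = Aᵀv becomes [[5, 25/28]; [25/28, 1829/784]]·[α, β]ᵀ = [3, -117/14]ᵀ.
Eliminating β: (1829/784)·(row 1) − (25/28)·(row 2) gives (1065/98)·α = (1829/784)·3 − (25/28)·(-117/14) = 11337/784, so α = 3779/2840.
Then β = ((-117/14) − (25/28)·(3779/2840))/(1829/784) = -581/142.
At t = 10: v̂ = (3779/2840)·(1) + (-581/142)·(1/10) = 2617/2840.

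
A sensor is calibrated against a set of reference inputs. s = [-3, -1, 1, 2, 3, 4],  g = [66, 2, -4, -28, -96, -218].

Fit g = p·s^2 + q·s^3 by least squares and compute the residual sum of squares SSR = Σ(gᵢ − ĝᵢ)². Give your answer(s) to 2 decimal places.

XᵀX·[p, q]ᵀ = Xᵀg reads: 436·p + 1056·q = -3872;  1056·p + 5620·q = -18556.
(Σs^2·s^2 = 436, Σs^2·s^3 = 1056, Σs^3·s^3 = 5620, Σs^2·g = -3872, Σs^3·g = -18556.)
det = 436·5620 − 1056² = 1335184.
p = ((-3872)·5620 − 1056·(-18556))/1335184 = -135344/83449; q = (436·(-18556) − 1056·(-3872))/1335184 = -250099/83449.
Residuals: -26943/83449, 52143/83449, 51647/83449, 205596/83449, -40335/83449, -20042/83449; SSR = 604088/83449.

SSR = 7.24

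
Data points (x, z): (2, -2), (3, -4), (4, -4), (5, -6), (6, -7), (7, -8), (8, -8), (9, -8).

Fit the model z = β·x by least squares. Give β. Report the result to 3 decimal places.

The normal system AᵀA·[β]ᵀ = Aᵀz is [[284]]·[β]ᵀ = [-296]ᵀ.
β = (-296)/284 = -1.04225.

β = -1.042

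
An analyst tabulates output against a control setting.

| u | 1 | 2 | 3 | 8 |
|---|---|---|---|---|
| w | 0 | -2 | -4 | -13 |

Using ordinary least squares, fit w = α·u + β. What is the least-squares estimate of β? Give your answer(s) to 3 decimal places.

Entries of MᵀM: Σu·u = 78, Σu = 14, Σ1 = 4.
For Mᵀw: Σu·w = -120, Σw = -19.
Eliminating β: 4·(row 1) − 14·(row 2) gives 116·α = 4·(-120) − 14·(-19) = -214, so α = -107/58.
Then β = ((-19) − 14·(-107/58))/4 = 99/58.

β = 1.707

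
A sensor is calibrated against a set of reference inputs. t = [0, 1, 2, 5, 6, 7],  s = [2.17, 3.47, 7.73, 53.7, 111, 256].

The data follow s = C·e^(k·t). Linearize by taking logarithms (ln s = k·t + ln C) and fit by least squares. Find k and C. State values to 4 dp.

k = 0.6811, C = 1.9471

Let Y = ln s. Fitting Y = k·t + ln C by least squares:
Σt = 21.0000, Σ(t)² = 115.0000, Σln s = 18.3021, Σt·ln s = 92.3249.
Normal system: [[115.0000, 21.0000]; [21.0000, 6]]·[k, ln C]ᵀ = [92.3249, 18.3021]ᵀ.
Δ = 115.0000·6 − (21.0000)² = 249.0000; k = (92.3249·6 − 21.0000·18.3021)/249.0000 = 0.68114, ln C = (115.0000·18.3021 − 21.0000·92.3249)/249.0000 = 0.66635, so C = exp(0.66635) = 1.94711.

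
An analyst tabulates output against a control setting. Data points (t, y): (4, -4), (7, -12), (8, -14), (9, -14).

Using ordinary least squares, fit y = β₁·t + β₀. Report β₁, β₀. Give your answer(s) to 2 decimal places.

β₁ = -2.14, β₀ = 4.00

Compute the Gram sums: Σt·t = 210, Σt = 28, Σ1 = 4.
For Aᵀy: Σt·y = -338, Σy = -44.
Normal equations: [[210, 28]; [28, 4]]·[β₁, β₀]ᵀ = [-338, -44]ᵀ.
Determinant 210·4 − 28² = 56.
β₁ = ((-338)·4 − 28·(-44))/56 = -15/7; β₀ = (210·(-44) − 28·(-338))/56 = 4.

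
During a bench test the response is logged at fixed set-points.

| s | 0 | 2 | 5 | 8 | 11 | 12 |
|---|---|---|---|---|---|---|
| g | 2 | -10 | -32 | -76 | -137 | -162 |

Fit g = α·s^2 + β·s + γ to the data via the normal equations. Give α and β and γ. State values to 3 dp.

The normal equations are: 40114·α + 3704·β + 358·γ = -45609;  3704·α + 358·β + 38·γ = -4239;  358·α + 38·β + 6·γ = -415.
(Σs^2·s^2 = 40114, Σs^2·s = 3704, Σs^2 = 358, Σs·s = 358, Σs = 38, Σ1 = 6, Σs^2·g = -45609, Σs·g = -4239, Σg = -415.)
Row-reducing yields α = -11008/11365, β = -4245/2273, γ = 10313/22730.

α = -0.969, β = -1.868, γ = 0.454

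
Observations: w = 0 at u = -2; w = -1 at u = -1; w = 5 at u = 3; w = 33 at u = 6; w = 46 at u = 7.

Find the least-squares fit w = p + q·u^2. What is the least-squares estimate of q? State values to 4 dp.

Forming AᵀA = [[5, 99]; [99, 3795]] and Aᵀw = [83, 3486]ᵀ gives AᵀA·[p, q]ᵀ = Aᵀw.
Eliminating q: 3795·(row 1) − 99·(row 2) gives 9174·p = 3795·83 − 99·3486 = -30129, so p = -913/278.
Then q = (3486 − 99·(-913/278))/3795 = 3071/3058.

q = 1.0043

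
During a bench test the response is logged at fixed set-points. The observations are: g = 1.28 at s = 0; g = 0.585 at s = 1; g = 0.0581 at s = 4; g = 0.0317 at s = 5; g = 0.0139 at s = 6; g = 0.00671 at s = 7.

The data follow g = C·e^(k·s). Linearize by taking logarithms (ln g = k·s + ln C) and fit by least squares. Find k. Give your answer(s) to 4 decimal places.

k = -0.7478

Taking logs, ln g = k·s + ln C, so regress ln g on s.
Σs = 23.0000, Σ(s)² = 127.0000, Σln g = -15.8663, Σs·ln g = -89.8600.
Equations: 127.0000·k + 23.0000·ln C = -89.8600;  23.0000·k + 6·ln C = -15.8663.
Solving (det = 233.0000): k = -0.74779, ln C = 0.22213.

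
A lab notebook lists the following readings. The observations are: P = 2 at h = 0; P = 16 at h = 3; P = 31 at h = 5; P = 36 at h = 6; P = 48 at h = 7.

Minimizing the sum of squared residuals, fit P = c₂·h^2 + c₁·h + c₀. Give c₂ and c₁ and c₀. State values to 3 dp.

c₂ = 0.448, c₁ = 3.308, c₀ = 2.056

Sums needed: Σh^2·h^2 = 4403, Σh^2·h = 711, Σh^2 = 119, Σh·h = 119, Σh = 21, Σ1 = 5.
And Σh^2·P = 4567, Σh·P = 755, ΣP = 133.
Solving the 3×3 system (Gaussian elimination) gives c₂ = 64/143, c₁ = 43/13, c₀ = 294/143.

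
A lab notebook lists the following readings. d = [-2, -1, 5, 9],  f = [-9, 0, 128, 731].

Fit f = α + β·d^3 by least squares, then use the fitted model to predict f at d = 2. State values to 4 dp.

f̂ = 8.8179

Entries of MᵀM: Σ1 = 4, Σd^3 = 845, Σd^3·d^3 = 547131.
Right-hand side: Σf = 850, Σd^3·f = 548971.
det = 4·547131 − 845² = 1474499.
α = (850·547131 − 845·548971)/1474499 = 90835/113423; β = (4·548971 − 845·850)/1474499 = 1477634/1474499.
At d = 2: f̂ = (90835/113423)·(1) + (1477634/1474499)·(8) = 13001927/1474499.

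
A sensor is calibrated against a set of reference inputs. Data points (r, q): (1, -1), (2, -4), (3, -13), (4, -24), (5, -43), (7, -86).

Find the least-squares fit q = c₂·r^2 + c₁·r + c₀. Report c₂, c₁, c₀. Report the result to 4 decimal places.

Compute the Gram sums: Σr^2·r^2 = 3380, Σr^2·r = 568, Σr^2 = 104, Σr·r = 104, Σr = 22, Σ1 = 6.
Moment sums: Σr^2·q = -5807, Σr·q = -961, Σq = -171.
So MᵀM·[c₂, c₁, c₀]ᵀ = Mᵀq: [[3380, 568, 104]; [568, 104, 22]; [104, 22, 6]]·[c₂, c₁, c₀]ᵀ = [-5807, -961, -171]ᵀ.
Inverting the 3×3 Gram matrix, [c₂, c₁, c₀]ᵀ = [-57/28, 69/35, -31/70]ᵀ.

c₂ = -2.0357, c₁ = 1.9714, c₀ = -0.4429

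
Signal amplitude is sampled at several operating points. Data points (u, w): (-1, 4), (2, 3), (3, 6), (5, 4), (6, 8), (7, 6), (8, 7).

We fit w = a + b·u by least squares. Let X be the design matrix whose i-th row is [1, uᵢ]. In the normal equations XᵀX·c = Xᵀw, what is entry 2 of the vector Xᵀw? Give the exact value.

Entry 2 ↔ basis u, so (Xᵀw)_{2} = Σᵢ (u)·wᵢ = (-1)·(4) + (2)·(3) + (3)·(6) + (5)·(4) + (6)·(8) + (7)·(6) + (8)·(7) = 186.

186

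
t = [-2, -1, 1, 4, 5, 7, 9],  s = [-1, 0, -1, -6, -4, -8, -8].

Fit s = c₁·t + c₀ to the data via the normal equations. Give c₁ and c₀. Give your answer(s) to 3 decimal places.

Normal-equation sums: Σt·t = 177, Σt = 23, Σ1 = 7.
And Σt·s = -171, Σs = -28.
So MᵀM·[c₁, c₀]ᵀ = Mᵀs: [[177, 23]; [23, 7]]·[c₁, c₀]ᵀ = [-171, -28]ᵀ.
Eliminating c₀: 7·(row 1) − 23·(row 2) gives 710·c₁ = 7·(-171) − 23·(-28) = -553, so c₁ = -553/710.
Then c₀ = ((-28) − 23·(-553/710))/7 = -1023/710.

c₁ = -0.779, c₀ = -1.441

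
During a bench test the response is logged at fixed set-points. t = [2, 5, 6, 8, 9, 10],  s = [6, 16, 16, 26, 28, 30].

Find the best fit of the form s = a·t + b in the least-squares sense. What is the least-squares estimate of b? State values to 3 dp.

Normal-equation sums: Σt·t = 310, Σt = 40, Σ1 = 6.
Moment sums: Σt·s = 948, Σs = 122.
Normal equations: [[310, 40]; [40, 6]]·[a, b]ᵀ = [948, 122]ᵀ.
det = 310·6 − 40² = 260.
a = (948·6 − 40·122)/260 = 202/65; b = (310·122 − 40·948)/260 = -5/13.

b = -0.385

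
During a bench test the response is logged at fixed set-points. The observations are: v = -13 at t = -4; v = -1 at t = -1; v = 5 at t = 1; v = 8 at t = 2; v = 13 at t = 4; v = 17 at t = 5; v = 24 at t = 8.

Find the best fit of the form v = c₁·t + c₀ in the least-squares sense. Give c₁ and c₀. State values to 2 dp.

c₁ = 3.05, c₀ = 1.03

The normal system AᵀA·[c₁, c₀]ᵀ = Aᵀv is [[127, 15]; [15, 7]]·[c₁, c₀]ᵀ = [403, 53]ᵀ.
det = 127·7 − 15² = 664.
c₁ = (403·7 − 15·53)/664 = 1013/332; c₀ = (127·53 − 15·403)/664 = 343/332.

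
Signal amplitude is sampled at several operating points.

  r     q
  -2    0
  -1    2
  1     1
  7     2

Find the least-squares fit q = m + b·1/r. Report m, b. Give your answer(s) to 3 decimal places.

Entries of AᵀA: Σ1 = 4, Σ1/r = -5/14, Σ1/r·1/r = 445/196.
Moment sums: Σq = 5, Σ1/r·q = -5/7.
det = 4·(445/196) − (-5/14)² = 1755/196.
m = (5·(445/196) − (-5/14)·(-5/7))/(1755/196) = 145/117; b = (4·(-5/7) − (-5/14)·5)/(1755/196) = -14/117.

m = 1.239, b = -0.120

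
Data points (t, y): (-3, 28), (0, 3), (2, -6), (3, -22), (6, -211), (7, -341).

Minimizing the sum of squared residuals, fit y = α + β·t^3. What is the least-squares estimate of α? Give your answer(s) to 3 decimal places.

α = 2.841

Entries of XᵀX: Σ1 = 6, Σt^3 = 567, Σt^3·t^3 = 165827.
Right-hand side: Σy = -549, Σt^3·y = -163937.
Normal equations: [[6, 567]; [567, 165827]]·[α, β]ᵀ = [-549, -163937]ᵀ.
Eliminating β: 165827·(row 1) − 567·(row 2) gives 673473·α = 165827·(-549) − 567·(-163937) = 1913256, so α = 637752/224491.
Then β = ((-163937) − 567·(637752/224491))/165827 = -224113/224491.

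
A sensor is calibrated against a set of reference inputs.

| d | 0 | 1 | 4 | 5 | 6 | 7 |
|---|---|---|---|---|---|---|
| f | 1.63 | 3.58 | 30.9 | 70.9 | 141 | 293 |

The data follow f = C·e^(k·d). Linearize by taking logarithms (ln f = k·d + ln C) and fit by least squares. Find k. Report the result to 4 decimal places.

k = 0.7408

Linearized form: ln f = k·d + ln C. From the 6 transformed points,
Σd = 23.0000, Σ(d)² = 127.0000, Σln f = 20.0849, Σd·ln f = 105.7585.
Equations: 127.0000·k + 23.0000·ln C = 105.7585;  23.0000·k + 6·ln C = 20.0849.
Slope k = (n·Σd·ln f − Σd·Σln f)/(n·Σ(d)² − (Σd)²) = (6·105.7585 − 23.0000·20.0849)/233.0000 = 0.74077; ln C = (Σln f − k·Σd)/n = 0.50788.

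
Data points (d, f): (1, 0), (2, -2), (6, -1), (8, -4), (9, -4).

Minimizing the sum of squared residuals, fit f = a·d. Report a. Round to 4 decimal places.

a = -0.4194

The normal system AᵀA·[a]ᵀ = Aᵀf is [[186]]·[a]ᵀ = [-78]ᵀ.
Hence a = -78 / 186 ≈ -0.419355.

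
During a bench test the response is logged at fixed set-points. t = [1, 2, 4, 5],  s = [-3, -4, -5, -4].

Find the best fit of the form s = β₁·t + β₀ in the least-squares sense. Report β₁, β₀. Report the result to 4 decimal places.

β₁ = -0.3000, β₀ = -3.1000

The normal equations are: 46·β₁ + 12·β₀ = -51;  12·β₁ + 4·β₀ = -16.
Eliminating β₀: 4·(row 1) − 12·(row 2) gives 40·β₁ = 4·(-51) − 12·(-16) = -12, so β₁ = -3/10.
Then β₀ = ((-16) − 12·(-3/10))/4 = -31/10.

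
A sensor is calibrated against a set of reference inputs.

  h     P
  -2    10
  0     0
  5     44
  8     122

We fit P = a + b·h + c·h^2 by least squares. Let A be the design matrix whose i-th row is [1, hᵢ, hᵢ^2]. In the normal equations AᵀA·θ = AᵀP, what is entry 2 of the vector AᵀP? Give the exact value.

1176

Entry 2 ↔ basis h, so (AᵀP)_{2} = Σᵢ (h)·Pᵢ = (-2)·(10) + (0)·(0) + (5)·(44) + (8)·(122) = 1176.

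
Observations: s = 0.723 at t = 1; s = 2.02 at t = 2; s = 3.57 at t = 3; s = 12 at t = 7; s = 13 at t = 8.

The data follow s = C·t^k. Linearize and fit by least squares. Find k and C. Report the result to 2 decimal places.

k = 1.41, C = 0.74

With ln sᵢ as the transformed response and ln tᵢ as the regressor:
Sums: Σln t = 5.8171, Σ(ln t)² = 9.7980, Σln s = 6.7012, Σln t·ln s = 12.0545.
Normal system: [[9.7980, 5.8171]; [5.8171, 5]]·[k, ln C]ᵀ = [12.0545, 6.7012]ᵀ.
Δ = 9.7980·5 − (5.8171)² = 15.1514; k = (12.0545·5 − 5.8171·6.7012)/15.1514 = 1.40521, ln C = (9.7980·6.7012 − 5.8171·12.0545)/15.1514 = -0.29461, so C = exp(-0.29461) = 0.74482.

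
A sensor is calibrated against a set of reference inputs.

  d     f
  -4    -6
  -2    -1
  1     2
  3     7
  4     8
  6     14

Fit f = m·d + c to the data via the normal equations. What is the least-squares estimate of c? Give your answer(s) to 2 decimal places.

Sums needed: Σd·d = 82, Σd = 8, Σ1 = 6.
And Σd·f = 165, Σf = 24.
Eliminating c: 6·(row 1) − 8·(row 2) gives 428·m = 6·165 − 8·24 = 798, so m = 399/214.
Then c = (24 − 8·(399/214))/6 = 162/107.

c = 1.51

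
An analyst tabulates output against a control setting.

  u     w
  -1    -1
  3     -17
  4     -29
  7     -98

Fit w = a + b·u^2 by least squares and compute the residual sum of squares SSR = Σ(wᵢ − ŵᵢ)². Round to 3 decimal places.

SSR = 3.791

Setting ∂/∂a … = 0 gives: 4·a + 75·b = -145;  75·a + 2739·b = -5420.
(Σ1 = 4, Σu^2 = 75, Σu^2·u^2 = 2739, Σw = -145, Σu^2·w = -5420.)
Δ = 4·2739 − 75² = 5331.
a = ((-145)·2739 − 75·(-5420))/5331 = 3115/1777; b = (4·(-5420) − 75·(-145))/5331 = -10805/5331.
Residuals: -3871/5331, -909/1777, 8936/5331, -2338/5331; SSR = 20210/5331.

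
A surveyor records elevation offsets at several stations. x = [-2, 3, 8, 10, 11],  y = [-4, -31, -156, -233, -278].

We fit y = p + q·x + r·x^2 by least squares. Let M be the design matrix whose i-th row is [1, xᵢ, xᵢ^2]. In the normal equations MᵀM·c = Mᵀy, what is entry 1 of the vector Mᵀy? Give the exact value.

Entry 1 ↔ basis 1, so (Mᵀy)_{1} = Σᵢ yᵢ = (1)·(-4) + (1)·(-31) + (1)·(-156) + (1)·(-233) + (1)·(-278) = -702.

-702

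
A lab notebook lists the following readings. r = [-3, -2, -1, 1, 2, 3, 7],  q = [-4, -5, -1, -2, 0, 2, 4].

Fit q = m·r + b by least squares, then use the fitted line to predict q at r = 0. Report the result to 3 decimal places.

q̂ = -1.729

AᵀA·[m, b]ᵀ = Aᵀq reads: 77·m + 7·b = 55;  7·m + 7·b = -6.
Δ = 77·7 − 7² = 490.
m = (55·7 − 7·(-6))/490 = 61/70; b = (77·(-6) − 7·55)/490 = -121/70.
At r = 0: q̂ = (61/70)·(0) + (-121/70)·(1) = -121/70.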